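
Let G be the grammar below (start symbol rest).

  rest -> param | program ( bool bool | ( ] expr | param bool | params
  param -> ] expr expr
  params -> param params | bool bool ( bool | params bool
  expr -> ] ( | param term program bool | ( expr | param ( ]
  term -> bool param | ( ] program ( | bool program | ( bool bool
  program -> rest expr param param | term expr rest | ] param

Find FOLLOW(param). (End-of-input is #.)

In rest -> param: param is at the end, add FOLLOW(rest) = { #, (, ], bool }.
In rest -> param bool: add FIRST(bool) = { bool }.
In params -> param params: add FIRST(params) = { ], bool }.
In expr -> param term program bool: add FIRST(term program bool) = { (, bool }.
In expr -> param ( ]: add FIRST(( ]) = { ( }.
In term -> bool param: param is at the end, add FOLLOW(term) = { (, ], bool }.
In program -> rest expr param param: add FIRST(param) = { ] }.
In program -> rest expr param param: param is at the end, add FOLLOW(program) = { (, ], bool }.
In program -> ] param: param is at the end, add FOLLOW(program) = { (, ], bool }.
Union: FOLLOW(param) = { #, (, ], bool }.

{ #, (, ], bool }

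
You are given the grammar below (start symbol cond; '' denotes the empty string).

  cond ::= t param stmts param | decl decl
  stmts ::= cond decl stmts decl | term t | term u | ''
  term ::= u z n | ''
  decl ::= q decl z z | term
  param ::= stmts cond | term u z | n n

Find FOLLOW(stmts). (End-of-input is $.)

In cond ::= t param stmts param: add FIRST(param)\{''} = { n, q, t, u }.
  Since param is nullable, also add FOLLOW(cond) = { $, n, q, t, u }.
In stmts ::= cond decl stmts decl: add FIRST(decl)\{''} = { q, u }.
  Since decl is nullable, also add FOLLOW(stmts) = { $, n, q, t, u }.
In param ::= stmts cond: add FIRST(cond)\{''} = { q, t, u }.
  Since cond is nullable, also add FOLLOW(param) = { $, n, q, t, u }.
Union: FOLLOW(stmts) = { $, n, q, t, u }.

{ $, n, q, t, u }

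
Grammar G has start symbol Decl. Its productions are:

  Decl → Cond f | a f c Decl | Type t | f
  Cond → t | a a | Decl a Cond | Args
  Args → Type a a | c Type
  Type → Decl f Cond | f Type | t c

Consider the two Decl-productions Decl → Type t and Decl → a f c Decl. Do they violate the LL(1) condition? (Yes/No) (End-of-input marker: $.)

Yes

FIRST(Type t) = { a, c, f, t } and FIRST(a f c Decl) = { a }.
Both contain a, so the two alternatives are not disjoint — LL(1) conflict.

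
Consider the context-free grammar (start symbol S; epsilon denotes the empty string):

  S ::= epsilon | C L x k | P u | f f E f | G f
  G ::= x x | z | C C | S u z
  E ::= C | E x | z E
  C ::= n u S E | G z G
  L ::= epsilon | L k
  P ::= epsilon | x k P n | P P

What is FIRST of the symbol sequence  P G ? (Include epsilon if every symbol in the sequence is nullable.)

Add FIRST(P)\{epsilon} = { x }; P is nullable, continue.
Add FIRST(G) = { f, n, u, x, z }; G is not nullable, stop.

{ f, n, u, x, z }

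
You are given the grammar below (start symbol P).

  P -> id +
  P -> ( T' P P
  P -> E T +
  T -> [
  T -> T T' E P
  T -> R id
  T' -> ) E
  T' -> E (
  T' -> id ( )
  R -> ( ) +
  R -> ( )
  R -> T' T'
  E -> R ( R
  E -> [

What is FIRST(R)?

R -> ( ) + contributes {(}.
R -> ( ) contributes {(}.
From R -> T' T': add FIRST(T') = { (, ), [, id }.
Union: FIRST(R) = { (, ), [, id }.

{ (, ), [, id }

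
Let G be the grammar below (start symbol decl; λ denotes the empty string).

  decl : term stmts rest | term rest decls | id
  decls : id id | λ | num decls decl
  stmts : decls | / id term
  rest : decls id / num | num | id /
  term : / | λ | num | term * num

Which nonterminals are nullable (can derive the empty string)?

Directly nullable (have an λ-production): decls, term.
stmts : decls with every symbol nullable, so stmts is nullable.
No other nonterminal has a production whose RHS symbols are all nullable.

{ decls, stmts, term }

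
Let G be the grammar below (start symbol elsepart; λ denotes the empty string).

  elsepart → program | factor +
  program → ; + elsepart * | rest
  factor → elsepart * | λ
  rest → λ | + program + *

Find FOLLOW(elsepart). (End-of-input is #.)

elsepart is the start symbol, so # ∈ FOLLOW(elsepart).
In program → ; + elsepart *: add FIRST(*) = { * }.
In factor → elsepart *: add FIRST(*) = { * }.
Union: FOLLOW(elsepart) = { #, * }.

{ #, * }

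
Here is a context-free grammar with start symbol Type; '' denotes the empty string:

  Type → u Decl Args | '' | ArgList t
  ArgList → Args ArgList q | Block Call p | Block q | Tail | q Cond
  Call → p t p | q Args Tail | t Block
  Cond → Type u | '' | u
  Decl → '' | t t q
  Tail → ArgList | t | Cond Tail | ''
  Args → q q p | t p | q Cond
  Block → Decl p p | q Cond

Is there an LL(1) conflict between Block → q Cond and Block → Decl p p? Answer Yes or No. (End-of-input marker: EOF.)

FIRST(q Cond) = { q } and FIRST(Decl p p) = { p, t }.
The FIRST sets are disjoint and neither alternative is nullable — no conflict.

No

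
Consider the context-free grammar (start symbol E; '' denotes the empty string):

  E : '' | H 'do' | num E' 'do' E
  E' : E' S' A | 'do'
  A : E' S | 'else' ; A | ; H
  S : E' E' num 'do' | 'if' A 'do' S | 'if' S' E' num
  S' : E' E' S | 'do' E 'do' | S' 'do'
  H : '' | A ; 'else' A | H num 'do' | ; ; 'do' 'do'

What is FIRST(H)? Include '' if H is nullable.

{ 'do', 'else', ;, num, '' }

H : '' contributes ''.
From H : A ; 'else' A: add FIRST(A) = { 'do', 'else', ; }.
From H : H num 'do': H nullable, take FIRST(H) ∪ {num} = { 'do', 'else', ;, num }.
H : ; ; 'do' 'do' contributes {;}.
Union: FIRST(H) = { 'do', 'else', ;, num, '' }.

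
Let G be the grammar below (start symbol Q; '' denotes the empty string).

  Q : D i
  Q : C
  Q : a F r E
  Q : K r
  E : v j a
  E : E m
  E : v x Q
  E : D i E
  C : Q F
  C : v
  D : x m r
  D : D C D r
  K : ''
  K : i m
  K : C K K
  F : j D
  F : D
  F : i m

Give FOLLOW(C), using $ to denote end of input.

In Q : C: C is at the end, add FOLLOW(Q) = { $, i, j, m, x }.
In D : D C D r: add FIRST(D r) = { x }.
In K : C K K: add FIRST(K K)\{''} = { a, i, r, v, x }.
  Since K K is nullable, also add FOLLOW(K) = { a, i, r, v, x }.
Union: FOLLOW(C) = { $, a, i, j, m, r, v, x }.

{ $, a, i, j, m, r, v, x }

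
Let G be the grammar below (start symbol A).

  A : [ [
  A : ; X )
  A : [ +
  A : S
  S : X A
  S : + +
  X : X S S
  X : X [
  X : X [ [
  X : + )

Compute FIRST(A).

{ +, ;, [ }

A : [ [ contributes {[}.
A : ; X ) contributes {;}.
A : [ + contributes {[}.
From A : S: add FIRST(S) = { + }.
Union: FIRST(A) = { +, ;, [ }.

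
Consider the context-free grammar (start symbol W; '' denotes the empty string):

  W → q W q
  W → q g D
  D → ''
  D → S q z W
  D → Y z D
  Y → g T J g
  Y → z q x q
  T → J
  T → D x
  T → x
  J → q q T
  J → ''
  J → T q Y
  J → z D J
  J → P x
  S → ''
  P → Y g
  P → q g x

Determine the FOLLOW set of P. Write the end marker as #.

{ x }

In J → P x: add FIRST(x) = { x }.
Union: FOLLOW(P) = { x }.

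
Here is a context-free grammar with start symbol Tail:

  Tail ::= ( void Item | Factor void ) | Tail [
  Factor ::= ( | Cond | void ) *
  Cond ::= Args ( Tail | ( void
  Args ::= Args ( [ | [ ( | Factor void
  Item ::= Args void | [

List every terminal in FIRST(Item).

{ (, [, void }

From Item ::= Args void: add FIRST(Args) = { (, [, void }.
Item ::= [ contributes {[}.
Union: FIRST(Item) = { (, [, void }.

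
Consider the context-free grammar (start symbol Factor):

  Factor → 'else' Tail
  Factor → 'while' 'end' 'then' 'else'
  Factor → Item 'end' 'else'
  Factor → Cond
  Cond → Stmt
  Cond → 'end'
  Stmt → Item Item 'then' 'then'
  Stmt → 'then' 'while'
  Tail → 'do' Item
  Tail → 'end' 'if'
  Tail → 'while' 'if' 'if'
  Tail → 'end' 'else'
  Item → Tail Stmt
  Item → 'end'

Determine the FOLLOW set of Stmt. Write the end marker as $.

In Cond → Stmt: Stmt is at the end, add FOLLOW(Cond) = { $ }.
In Item → Tail Stmt: Stmt is at the end, add FOLLOW(Item) = { $, 'do', 'end', 'then', 'while' }.
Union: FOLLOW(Stmt) = { $, 'do', 'end', 'then', 'while' }.

{ $, 'do', 'end', 'then', 'while' }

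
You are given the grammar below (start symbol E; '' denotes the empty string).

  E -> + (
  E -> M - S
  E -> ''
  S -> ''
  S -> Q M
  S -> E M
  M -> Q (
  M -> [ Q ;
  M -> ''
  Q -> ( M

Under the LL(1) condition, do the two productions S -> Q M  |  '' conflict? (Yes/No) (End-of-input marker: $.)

FIRST(Q M) = { ( } and FIRST('') = { '' }.
The second alternative is nullable and FOLLOW(S) = { $, (, [ } shares ( with FIRST of the first — conflict.

Yes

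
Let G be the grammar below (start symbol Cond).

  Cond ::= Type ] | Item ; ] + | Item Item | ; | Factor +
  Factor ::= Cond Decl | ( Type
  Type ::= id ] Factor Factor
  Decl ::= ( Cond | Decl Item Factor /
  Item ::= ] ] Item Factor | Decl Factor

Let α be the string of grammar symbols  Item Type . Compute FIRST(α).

{ (, ] }

Add FIRST(Item) = { (, ] }; Item is not nullable, stop.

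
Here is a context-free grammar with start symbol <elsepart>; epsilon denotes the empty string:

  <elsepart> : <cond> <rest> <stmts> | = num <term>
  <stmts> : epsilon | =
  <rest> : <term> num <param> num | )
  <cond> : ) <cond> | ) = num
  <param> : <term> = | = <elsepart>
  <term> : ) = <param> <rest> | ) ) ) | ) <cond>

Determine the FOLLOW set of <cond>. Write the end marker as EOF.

In <elsepart> : <cond> <rest> <stmts>: add FIRST(<rest> <stmts>) = { ) }.
In <cond> : ) <cond>: <cond> is at the end, add FOLLOW(<cond>) = { EOF, ), =, num }.
In <term> : ) <cond>: <cond> is at the end, add FOLLOW(<term>) = { EOF, ), =, num }.
Union: FOLLOW(<cond>) = { EOF, ), =, num }.

{ EOF, ), =, num }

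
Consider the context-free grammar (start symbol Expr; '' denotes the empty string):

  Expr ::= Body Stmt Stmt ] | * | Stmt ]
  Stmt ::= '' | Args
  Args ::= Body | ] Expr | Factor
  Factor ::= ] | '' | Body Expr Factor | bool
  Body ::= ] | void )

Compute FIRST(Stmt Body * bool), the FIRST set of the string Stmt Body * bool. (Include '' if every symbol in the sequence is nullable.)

Add FIRST(Stmt)\{''} = { ], bool, void }; Stmt is nullable, continue.
Add FIRST(Body) = { ], void }; Body is not nullable, stop.

{ ], bool, void }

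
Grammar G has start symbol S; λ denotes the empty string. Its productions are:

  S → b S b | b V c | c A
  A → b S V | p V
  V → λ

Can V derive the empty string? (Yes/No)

V has an λ-production, so V ⇒ λ.

Yes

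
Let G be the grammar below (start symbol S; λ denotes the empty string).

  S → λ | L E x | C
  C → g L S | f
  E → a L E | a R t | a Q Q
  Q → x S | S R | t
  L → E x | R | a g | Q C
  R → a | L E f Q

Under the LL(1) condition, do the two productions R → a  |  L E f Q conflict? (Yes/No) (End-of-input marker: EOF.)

Yes

FIRST(a) = { a } and FIRST(L E f Q) = { a, f, g, t, x }.
Both contain a, so the two alternatives are not disjoint — LL(1) conflict.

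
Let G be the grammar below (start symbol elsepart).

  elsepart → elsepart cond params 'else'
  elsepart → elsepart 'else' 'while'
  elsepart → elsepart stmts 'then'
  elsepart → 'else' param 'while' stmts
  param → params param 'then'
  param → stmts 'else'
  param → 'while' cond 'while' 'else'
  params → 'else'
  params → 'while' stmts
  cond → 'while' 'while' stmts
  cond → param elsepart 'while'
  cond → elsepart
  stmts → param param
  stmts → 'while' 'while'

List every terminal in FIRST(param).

From param → params param 'then': add FIRST(params) = { 'else', 'while' }.
From param → stmts 'else': add FIRST(stmts) = { 'else', 'while' }.
param → 'while' cond 'while' 'else' contributes {'while'}.
Union: FIRST(param) = { 'else', 'while' }.

{ 'else', 'while' }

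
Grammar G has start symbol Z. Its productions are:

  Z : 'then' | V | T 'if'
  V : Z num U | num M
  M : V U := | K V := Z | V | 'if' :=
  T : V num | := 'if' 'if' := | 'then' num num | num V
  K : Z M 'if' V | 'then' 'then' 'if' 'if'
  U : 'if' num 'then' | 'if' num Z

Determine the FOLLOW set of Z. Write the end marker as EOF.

Z is the start symbol, so EOF ∈ FOLLOW(Z).
In V : Z num U: add FIRST(num U) = { num }.
In M : K V := Z: Z is at the end, add FOLLOW(M) = { EOF, 'if', 'then', :=, num }.
In K : Z M 'if' V: add FIRST(M 'if' V) = { 'if', 'then', :=, num }.
In U : 'if' num Z: Z is at the end, add FOLLOW(U) = { EOF, 'if', 'then', :=, num }.
Union: FOLLOW(Z) = { EOF, 'if', 'then', :=, num }.

{ EOF, 'if', 'then', :=, num }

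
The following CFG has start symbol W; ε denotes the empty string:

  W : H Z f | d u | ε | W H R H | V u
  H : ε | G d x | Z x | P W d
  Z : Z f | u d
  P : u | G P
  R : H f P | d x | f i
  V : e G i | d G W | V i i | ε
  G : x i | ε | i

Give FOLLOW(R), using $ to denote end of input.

In W : W H R H: add FIRST(H)\{ε} = { d, i, u, x }.
  Since H is nullable, also add FOLLOW(W) = { $, d, f, i, u, x }.
Union: FOLLOW(R) = { $, d, f, i, u, x }.

{ $, d, f, i, u, x }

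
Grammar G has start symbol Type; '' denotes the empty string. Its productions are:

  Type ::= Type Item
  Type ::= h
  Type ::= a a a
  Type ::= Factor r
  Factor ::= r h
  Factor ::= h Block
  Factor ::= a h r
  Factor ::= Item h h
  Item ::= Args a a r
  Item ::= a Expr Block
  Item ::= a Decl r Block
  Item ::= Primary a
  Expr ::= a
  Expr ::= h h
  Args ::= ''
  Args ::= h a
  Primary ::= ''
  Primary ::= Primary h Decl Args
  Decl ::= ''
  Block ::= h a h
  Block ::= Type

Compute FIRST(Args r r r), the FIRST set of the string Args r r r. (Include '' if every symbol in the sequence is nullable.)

{ h, r }

Add FIRST(Args)\{''} = { h }; Args is nullable, continue.
r is a terminal; add {r} and stop.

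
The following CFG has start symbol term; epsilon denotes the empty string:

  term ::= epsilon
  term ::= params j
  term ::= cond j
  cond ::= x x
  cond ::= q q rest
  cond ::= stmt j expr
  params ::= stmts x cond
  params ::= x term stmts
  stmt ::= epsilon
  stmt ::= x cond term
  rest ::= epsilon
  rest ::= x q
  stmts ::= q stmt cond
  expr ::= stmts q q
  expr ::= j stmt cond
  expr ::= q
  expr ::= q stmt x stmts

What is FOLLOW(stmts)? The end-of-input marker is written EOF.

{ j, q, x }

In params ::= stmts x cond: add FIRST(x cond) = { x }.
In params ::= x term stmts: stmts is at the end, add FOLLOW(params) = { j }.
In expr ::= stmts q q: add FIRST(q q) = { q }.
In expr ::= q stmt x stmts: stmts is at the end, add FOLLOW(expr) = { j, q, x }.
Union: FOLLOW(stmts) = { j, q, x }.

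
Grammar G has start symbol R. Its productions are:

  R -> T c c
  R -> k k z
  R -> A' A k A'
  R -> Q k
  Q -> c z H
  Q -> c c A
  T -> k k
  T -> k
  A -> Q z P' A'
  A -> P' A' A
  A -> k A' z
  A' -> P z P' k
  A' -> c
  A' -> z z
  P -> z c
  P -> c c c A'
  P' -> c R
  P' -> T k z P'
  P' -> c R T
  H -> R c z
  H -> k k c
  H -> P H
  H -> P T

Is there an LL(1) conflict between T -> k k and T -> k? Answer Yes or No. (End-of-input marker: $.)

Yes

FIRST(k k) = { k } and FIRST(k) = { k }.
Both contain k, so the two alternatives are not disjoint — LL(1) conflict.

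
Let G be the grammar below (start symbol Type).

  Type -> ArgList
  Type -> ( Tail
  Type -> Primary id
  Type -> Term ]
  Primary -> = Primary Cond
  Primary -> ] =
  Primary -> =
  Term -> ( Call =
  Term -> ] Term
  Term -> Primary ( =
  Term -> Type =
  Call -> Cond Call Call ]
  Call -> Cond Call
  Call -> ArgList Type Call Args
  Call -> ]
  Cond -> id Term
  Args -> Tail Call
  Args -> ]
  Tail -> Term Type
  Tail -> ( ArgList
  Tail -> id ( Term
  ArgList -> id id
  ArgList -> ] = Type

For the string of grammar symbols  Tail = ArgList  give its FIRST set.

{ (, =, ], id }

Add FIRST(Tail) = { (, =, ], id }; Tail is not nullable, stop.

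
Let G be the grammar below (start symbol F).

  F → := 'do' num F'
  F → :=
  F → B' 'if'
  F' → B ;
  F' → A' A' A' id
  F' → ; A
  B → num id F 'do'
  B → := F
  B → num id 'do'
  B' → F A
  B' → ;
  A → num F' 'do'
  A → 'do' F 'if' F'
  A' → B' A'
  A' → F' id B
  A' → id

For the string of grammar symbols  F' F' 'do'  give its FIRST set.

Add FIRST(F') = { :=, ;, id, num }; F' is not nullable, stop.

{ :=, ;, id, num }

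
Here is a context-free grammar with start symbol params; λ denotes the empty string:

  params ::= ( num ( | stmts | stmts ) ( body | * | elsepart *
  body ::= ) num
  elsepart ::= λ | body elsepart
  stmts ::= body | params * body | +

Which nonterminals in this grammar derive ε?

{ elsepart }

Directly nullable (have an λ-production): elsepart.
No other nonterminal has a production whose RHS symbols are all nullable.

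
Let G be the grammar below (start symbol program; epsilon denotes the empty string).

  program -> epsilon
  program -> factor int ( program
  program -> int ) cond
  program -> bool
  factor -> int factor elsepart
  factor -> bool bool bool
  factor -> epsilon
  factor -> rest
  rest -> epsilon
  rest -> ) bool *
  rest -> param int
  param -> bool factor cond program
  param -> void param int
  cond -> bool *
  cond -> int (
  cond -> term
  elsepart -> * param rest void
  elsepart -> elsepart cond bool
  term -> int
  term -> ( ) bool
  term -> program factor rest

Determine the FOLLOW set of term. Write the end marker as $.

{ $, ), bool, int, void }

In cond -> term: term is at the end, add FOLLOW(cond) = { $, ), bool, int, void }.
Union: FOLLOW(term) = { $, ), bool, int, void }.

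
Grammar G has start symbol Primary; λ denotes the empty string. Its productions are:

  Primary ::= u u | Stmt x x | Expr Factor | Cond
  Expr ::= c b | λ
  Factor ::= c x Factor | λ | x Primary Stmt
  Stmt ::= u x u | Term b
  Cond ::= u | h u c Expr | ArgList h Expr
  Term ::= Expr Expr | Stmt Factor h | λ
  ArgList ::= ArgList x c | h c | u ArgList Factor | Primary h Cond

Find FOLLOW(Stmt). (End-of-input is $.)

{ $, b, c, h, u, x }

In Primary ::= Stmt x x: add FIRST(x x) = { x }.
In Factor ::= x Primary Stmt: Stmt is at the end, add FOLLOW(Factor) = { $, b, c, h, u, x }.
In Term ::= Stmt Factor h: add FIRST(Factor h) = { c, h, x }.
Union: FOLLOW(Stmt) = { $, b, c, h, u, x }.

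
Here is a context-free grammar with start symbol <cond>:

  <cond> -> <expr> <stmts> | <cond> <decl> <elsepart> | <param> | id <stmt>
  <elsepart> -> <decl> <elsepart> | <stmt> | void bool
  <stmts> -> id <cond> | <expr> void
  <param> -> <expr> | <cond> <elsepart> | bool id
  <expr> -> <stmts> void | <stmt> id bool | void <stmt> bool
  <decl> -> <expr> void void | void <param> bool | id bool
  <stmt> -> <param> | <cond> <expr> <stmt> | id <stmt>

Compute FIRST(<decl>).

{ bool, id, void }

From <decl> -> <expr> void void: add FIRST(<expr>) = { bool, id, void }.
<decl> -> void <param> bool contributes {void}.
<decl> -> id bool contributes {id}.
Union: FIRST(<decl>) = { bool, id, void }.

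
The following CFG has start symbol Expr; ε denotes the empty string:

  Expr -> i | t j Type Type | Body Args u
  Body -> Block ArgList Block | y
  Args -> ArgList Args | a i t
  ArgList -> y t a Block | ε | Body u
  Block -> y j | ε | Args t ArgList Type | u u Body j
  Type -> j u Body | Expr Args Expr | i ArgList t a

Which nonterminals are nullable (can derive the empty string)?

{ ArgList, Block, Body }

Directly nullable (have an ε-production): ArgList, Block.
Body -> Block ArgList Block with every symbol nullable, so Body is nullable.
No other nonterminal has a production whose RHS symbols are all nullable.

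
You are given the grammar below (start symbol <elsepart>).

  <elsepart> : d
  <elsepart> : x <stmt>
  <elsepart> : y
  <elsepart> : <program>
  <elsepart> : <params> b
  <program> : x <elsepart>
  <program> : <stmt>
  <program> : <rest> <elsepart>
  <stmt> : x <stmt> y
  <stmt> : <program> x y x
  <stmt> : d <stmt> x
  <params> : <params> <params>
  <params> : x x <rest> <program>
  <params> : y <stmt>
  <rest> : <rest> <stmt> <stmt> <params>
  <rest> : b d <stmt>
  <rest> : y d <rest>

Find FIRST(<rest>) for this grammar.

{ b, y }

From <rest> : <rest> <stmt> <stmt> <params>: add FIRST(<rest>) = { b, y }.
<rest> : b d <stmt> contributes {b}.
<rest> : y d <rest> contributes {y}.
Union: FIRST(<rest>) = { b, y }.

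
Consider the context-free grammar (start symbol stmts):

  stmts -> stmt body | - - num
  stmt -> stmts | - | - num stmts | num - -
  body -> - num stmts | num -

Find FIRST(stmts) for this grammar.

{ -, num }

From stmts -> stmt body: add FIRST(stmt) = { -, num }.
stmts -> - - num contributes {-}.
Union: FIRST(stmts) = { -, num }.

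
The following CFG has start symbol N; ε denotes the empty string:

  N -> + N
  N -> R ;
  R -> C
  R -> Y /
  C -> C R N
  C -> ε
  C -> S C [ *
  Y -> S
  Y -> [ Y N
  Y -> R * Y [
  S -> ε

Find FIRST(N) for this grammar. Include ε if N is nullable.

N -> + N contributes {+}.
From N -> R ;: R nullable, take FIRST(R) ∪ {;} = { *, +, /, ;, [ }.
Union: FIRST(N) = { *, +, /, ;, [ }.

{ *, +, /, ;, [ }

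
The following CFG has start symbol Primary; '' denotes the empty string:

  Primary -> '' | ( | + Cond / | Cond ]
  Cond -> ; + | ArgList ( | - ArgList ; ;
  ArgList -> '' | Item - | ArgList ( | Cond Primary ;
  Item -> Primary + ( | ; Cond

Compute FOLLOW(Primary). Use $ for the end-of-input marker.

Primary is the start symbol, so $ ∈ FOLLOW(Primary).
In ArgList -> Cond Primary ;: add FIRST(;) = { ; }.
In Item -> Primary + (: add FIRST(+ () = { + }.
Union: FOLLOW(Primary) = { $, +, ; }.

{ $, +, ; }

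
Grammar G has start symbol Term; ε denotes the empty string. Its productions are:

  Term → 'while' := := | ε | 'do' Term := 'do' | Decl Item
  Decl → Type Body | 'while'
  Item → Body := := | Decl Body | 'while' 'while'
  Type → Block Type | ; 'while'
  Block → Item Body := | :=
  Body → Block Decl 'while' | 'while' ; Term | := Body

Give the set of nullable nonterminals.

{ Term }

Directly nullable (have an ε-production): Term.
No other nonterminal has a production whose RHS symbols are all nullable.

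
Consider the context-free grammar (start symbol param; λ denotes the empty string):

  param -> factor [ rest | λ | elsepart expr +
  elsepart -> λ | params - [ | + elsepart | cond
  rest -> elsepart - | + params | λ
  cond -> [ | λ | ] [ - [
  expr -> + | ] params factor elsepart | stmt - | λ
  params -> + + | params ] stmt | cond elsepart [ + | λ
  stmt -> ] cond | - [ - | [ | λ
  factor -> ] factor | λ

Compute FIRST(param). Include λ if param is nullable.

{ +, -, [, ], λ }

From param -> factor [ rest: factor nullable, take FIRST(factor) ∪ {[} = { [, ] }.
param -> λ contributes λ.
From param -> elsepart expr +: elsepart, expr nullable, take FIRST(elsepart) ∪ FIRST(expr) ∪ {+} = { +, -, [, ] }.
Union: FIRST(param) = { +, -, [, ], λ }.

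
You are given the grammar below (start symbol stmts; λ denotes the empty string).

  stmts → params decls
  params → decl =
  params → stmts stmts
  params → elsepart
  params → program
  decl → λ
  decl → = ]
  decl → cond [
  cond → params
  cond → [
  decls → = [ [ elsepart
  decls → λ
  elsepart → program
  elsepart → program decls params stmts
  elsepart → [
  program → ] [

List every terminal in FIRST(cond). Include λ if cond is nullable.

From cond → params: add FIRST(params) = { =, [, ] }.
cond → [ contributes {[}.
Union: FIRST(cond) = { =, [, ] }.

{ =, [, ] }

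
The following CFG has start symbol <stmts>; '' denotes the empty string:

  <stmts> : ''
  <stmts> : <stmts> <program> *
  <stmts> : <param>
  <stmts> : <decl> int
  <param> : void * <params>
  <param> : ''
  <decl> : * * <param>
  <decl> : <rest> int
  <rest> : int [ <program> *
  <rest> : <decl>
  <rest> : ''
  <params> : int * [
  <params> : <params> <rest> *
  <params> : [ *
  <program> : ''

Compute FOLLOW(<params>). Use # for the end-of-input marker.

In <param> : void * <params>: <params> is at the end, add FOLLOW(<param>) = { #, *, int }.
In <params> : <params> <rest> *: add FIRST(<rest> *) = { *, int }.
Union: FOLLOW(<params>) = { #, *, int }.

{ #, *, int }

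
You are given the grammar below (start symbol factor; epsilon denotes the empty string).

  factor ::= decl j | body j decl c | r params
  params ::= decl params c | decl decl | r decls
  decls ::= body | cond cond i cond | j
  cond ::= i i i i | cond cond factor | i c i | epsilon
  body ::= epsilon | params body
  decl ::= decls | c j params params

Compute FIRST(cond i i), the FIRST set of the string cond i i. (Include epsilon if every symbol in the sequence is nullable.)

{ c, i, j, r }

Add FIRST(cond)\{epsilon} = { c, i, j, r }; cond is nullable, continue.
i is a terminal; add {i} and stop.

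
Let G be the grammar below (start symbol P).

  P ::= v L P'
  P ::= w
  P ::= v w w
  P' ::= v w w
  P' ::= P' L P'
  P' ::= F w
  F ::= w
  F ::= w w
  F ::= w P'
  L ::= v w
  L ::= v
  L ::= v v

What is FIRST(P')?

P' ::= v w w contributes {v}.
From P' ::= P' L P': add FIRST(P') = { v, w }.
From P' ::= F w: add FIRST(F) = { w }.
Union: FIRST(P') = { v, w }.

{ v, w }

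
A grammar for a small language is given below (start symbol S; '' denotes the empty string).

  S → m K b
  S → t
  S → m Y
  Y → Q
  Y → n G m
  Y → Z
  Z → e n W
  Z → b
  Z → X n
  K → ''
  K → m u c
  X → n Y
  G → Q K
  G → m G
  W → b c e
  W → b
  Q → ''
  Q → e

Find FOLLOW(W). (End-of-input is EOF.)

In Z → e n W: W is at the end, add FOLLOW(Z) = { EOF, n }.
Union: FOLLOW(W) = { EOF, n }.

{ EOF, n }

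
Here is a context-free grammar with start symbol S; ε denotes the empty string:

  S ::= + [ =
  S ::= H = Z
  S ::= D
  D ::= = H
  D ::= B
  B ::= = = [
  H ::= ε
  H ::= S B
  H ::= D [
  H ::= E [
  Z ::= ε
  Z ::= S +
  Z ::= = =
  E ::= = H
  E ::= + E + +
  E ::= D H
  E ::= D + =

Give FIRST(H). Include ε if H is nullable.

H ::= ε contributes ε.
From H ::= S B: add FIRST(S) = { +, = }.
From H ::= D [: add FIRST(D) = { = }.
From H ::= E [: add FIRST(E) = { +, = }.
Union: FIRST(H) = { +, =, ε }.

{ +, =, ε }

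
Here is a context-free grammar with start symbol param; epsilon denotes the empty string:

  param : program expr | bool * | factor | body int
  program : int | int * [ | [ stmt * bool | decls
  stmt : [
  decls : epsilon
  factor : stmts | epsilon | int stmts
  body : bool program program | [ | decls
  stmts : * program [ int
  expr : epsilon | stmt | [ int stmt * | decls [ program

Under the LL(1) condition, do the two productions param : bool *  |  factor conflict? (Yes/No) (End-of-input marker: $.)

No

FIRST(bool *) = { bool } and FIRST(factor) = { *, int, epsilon }.
The second is nullable but FOLLOW(param) = { $ } is disjoint from FIRST of the first.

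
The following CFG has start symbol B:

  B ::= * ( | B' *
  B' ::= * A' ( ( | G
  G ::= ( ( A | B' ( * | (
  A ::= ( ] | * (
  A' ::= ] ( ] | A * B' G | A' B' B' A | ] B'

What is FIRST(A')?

{ (, *, ] }

A' ::= ] ( ] contributes {]}.
From A' ::= A * B' G: add FIRST(A) = { (, * }.
From A' ::= A' B' B' A: add FIRST(A') = { (, *, ] }.
A' ::= ] B' contributes {]}.
Union: FIRST(A') = { (, *, ] }.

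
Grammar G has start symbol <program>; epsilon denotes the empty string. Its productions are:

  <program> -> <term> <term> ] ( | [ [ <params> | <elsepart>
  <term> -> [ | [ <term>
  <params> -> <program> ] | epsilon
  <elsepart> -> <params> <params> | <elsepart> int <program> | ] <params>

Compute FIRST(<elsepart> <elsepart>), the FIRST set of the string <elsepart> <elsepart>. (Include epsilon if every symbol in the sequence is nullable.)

{ [, ], int, epsilon }

Add FIRST(<elsepart>)\{epsilon} = { [, ], int }; <elsepart> is nullable, continue.
Add FIRST(<elsepart>)\{epsilon} = { [, ], int }; <elsepart> is nullable, continue.
Every symbol is nullable, so include epsilon.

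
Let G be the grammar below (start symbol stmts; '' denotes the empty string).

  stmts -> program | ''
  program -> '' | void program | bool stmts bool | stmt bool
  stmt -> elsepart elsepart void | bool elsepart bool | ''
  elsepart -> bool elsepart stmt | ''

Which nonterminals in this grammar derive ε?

Directly nullable (have an ''-production): stmts, program, stmt, elsepart.

{ elsepart, program, stmt, stmts }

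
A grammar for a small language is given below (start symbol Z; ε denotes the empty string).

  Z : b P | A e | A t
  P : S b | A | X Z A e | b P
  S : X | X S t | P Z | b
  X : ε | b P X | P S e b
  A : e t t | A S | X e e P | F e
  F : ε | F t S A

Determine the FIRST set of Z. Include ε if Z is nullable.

Z : b P contributes {b}.
From Z : A e: add FIRST(A) = { b, e, t }.
From Z : A t: add FIRST(A) = { b, e, t }.
Union: FIRST(Z) = { b, e, t }.

{ b, e, t }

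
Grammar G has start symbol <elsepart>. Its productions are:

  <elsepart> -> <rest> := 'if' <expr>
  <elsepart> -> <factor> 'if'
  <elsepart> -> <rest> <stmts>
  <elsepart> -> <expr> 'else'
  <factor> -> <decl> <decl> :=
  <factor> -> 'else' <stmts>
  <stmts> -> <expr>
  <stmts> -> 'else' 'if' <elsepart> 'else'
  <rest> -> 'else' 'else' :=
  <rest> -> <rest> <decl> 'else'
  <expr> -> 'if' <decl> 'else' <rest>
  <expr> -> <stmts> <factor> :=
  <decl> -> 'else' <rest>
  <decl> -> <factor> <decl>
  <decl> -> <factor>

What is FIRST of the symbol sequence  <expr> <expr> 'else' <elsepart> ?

Add FIRST(<expr>) = { 'else', 'if' }; <expr> is not nullable, stop.

{ 'else', 'if' }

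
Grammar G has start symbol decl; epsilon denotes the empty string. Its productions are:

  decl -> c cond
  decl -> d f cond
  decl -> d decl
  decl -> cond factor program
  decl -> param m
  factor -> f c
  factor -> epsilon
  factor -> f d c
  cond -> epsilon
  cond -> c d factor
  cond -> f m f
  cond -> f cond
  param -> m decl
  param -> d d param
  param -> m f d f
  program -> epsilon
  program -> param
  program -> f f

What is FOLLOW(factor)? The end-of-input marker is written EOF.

{ EOF, d, f, m }

In decl -> cond factor program: add FIRST(program)\{epsilon} = { d, f, m }.
  Since program is nullable, also add FOLLOW(decl) = { EOF, m }.
In cond -> c d factor: factor is at the end, add FOLLOW(cond) = { EOF, d, f, m }.
Union: FOLLOW(factor) = { EOF, d, f, m }.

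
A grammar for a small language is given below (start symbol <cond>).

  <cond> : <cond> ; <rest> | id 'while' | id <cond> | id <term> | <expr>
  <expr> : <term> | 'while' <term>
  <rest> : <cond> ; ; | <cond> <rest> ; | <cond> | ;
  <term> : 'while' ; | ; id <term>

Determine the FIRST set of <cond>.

From <cond> : <cond> ; <rest>: add FIRST(<cond>) = { 'while', ;, id }.
<cond> : id 'while' contributes {id}.
<cond> : id <cond> contributes {id}.
<cond> : id <term> contributes {id}.
From <cond> : <expr>: add FIRST(<expr>) = { 'while', ; }.
Union: FIRST(<cond>) = { 'while', ;, id }.

{ 'while', ;, id }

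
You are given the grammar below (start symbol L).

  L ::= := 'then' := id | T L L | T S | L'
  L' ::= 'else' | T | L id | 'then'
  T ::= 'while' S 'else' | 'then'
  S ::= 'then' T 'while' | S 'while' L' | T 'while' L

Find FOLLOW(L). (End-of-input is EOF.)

{ EOF, 'else', 'then', 'while', :=, id }

L is the start symbol, so EOF ∈ FOLLOW(L).
In L ::= T L L: add FIRST(L) = { 'else', 'then', 'while', := }.
In L ::= T L L: L is at the end, add FOLLOW(L) = { EOF, 'else', 'then', 'while', :=, id }.
In L' ::= L id: add FIRST(id) = { id }.
In S ::= T 'while' L: L is at the end, add FOLLOW(S) = { EOF, 'else', 'then', 'while', :=, id }.
Union: FOLLOW(L) = { EOF, 'else', 'then', 'while', :=, id }.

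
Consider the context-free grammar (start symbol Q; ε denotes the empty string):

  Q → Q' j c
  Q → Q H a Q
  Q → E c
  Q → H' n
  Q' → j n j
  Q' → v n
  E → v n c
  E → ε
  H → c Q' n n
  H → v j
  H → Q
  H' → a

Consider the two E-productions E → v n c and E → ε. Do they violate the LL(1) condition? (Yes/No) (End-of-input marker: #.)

No

FIRST(v n c) = { v } and FIRST(ε) = { ε }.
The second is nullable but FOLLOW(E) = { c } is disjoint from FIRST of the first.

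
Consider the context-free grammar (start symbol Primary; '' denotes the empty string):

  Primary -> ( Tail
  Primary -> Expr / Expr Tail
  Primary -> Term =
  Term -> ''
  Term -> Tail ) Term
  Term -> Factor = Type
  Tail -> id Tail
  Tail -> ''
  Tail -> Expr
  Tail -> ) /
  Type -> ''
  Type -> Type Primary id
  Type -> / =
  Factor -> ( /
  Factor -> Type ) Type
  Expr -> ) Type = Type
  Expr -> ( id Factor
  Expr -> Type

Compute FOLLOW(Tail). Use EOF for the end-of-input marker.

In Primary -> ( Tail: Tail is at the end, add FOLLOW(Primary) = { EOF, id }.
In Primary -> Expr / Expr Tail: Tail is at the end, add FOLLOW(Primary) = { EOF, id }.
In Term -> Tail ) Term: add FIRST() Term) = { ) }.
In Tail -> id Tail: Tail is at the end, add FOLLOW(Tail) = { EOF, ), id }.
Union: FOLLOW(Tail) = { EOF, ), id }.

{ EOF, ), id }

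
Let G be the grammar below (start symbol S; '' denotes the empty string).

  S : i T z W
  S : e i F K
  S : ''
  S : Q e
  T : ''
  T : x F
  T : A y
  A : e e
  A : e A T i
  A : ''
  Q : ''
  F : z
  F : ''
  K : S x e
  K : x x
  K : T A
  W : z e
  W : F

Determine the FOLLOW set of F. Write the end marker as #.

In S : e i F K: add FIRST(K)\{''} = { e, i, x, y }.
  Since K is nullable, also add FOLLOW(S) = { #, x }.
In T : x F: F is at the end, add FOLLOW(T) = { #, e, i, x, z }.
In W : F: F is at the end, add FOLLOW(W) = { #, x }.
Union: FOLLOW(F) = { #, e, i, x, y, z }.

{ #, e, i, x, y, z }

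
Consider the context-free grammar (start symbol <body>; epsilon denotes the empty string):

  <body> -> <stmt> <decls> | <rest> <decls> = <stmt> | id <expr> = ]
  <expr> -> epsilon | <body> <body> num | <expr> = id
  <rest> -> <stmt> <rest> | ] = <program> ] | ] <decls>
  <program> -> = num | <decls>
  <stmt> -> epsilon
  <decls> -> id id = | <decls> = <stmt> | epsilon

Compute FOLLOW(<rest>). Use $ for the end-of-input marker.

In <body> -> <rest> <decls> = <stmt>: add FIRST(<decls> = <stmt>) = { =, id }.
In <rest> -> <stmt> <rest>: <rest> is at the end, add FOLLOW(<rest>) = { =, id }.
Union: FOLLOW(<rest>) = { =, id }.

{ =, id }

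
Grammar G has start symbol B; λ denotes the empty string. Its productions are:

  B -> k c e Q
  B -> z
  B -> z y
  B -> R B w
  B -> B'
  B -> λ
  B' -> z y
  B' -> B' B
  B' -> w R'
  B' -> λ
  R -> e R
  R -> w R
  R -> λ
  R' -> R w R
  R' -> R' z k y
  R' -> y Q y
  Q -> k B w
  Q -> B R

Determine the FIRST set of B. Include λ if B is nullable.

B -> k c e Q contributes {k}.
B -> z contributes {z}.
B -> z y contributes {z}.
From B -> R B w: R, B nullable, take FIRST(R) ∪ FIRST(B) ∪ {w} = { e, k, w, z }.
From B -> B': add FIRST(B') = { e, k, w, z, λ } (including λ since B' is nullable).
B -> λ contributes λ.
Union: FIRST(B) = { e, k, w, z, λ }.

{ e, k, w, z, λ }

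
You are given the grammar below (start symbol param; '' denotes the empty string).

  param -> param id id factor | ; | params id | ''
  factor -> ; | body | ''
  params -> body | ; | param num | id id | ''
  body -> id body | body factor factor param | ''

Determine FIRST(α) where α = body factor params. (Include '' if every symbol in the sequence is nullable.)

{ ;, id, num, '' }

Add FIRST(body)\{''} = { ;, id, num }; body is nullable, continue.
Add FIRST(factor)\{''} = { ;, id, num }; factor is nullable, continue.
Add FIRST(params)\{''} = { ;, id, num }; params is nullable, continue.
Every symbol is nullable, so include ''.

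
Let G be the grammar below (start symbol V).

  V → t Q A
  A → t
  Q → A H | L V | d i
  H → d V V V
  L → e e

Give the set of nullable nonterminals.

No nonterminal has an empty production or an RHS whose symbols are all nullable.

{ } (none)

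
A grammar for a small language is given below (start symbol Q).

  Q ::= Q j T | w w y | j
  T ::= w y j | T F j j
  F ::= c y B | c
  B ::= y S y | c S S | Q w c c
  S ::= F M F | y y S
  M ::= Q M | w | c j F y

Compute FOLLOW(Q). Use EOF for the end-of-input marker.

Q is the start symbol, so EOF ∈ FOLLOW(Q).
In Q ::= Q j T: add FIRST(j T) = { j }.
In B ::= Q w c c: add FIRST(w c c) = { w }.
In M ::= Q M: add FIRST(M) = { c, j, w }.
Union: FOLLOW(Q) = { EOF, c, j, w }.

{ EOF, c, j, w }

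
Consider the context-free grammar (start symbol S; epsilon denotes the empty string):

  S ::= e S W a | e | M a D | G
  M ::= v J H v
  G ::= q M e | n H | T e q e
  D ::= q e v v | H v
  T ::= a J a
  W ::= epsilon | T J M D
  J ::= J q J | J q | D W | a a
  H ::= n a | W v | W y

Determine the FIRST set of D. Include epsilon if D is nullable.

D ::= q e v v contributes {q}.
From D ::= H v: add FIRST(H) = { a, n, v, y }.
Union: FIRST(D) = { a, n, q, v, y }.

{ a, n, q, v, y }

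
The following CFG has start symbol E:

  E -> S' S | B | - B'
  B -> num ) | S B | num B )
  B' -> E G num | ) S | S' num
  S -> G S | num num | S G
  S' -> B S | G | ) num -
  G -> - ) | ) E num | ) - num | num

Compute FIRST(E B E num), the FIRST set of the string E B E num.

Add FIRST(E) = { ), -, num }; E is not nullable, stop.

{ ), -, num }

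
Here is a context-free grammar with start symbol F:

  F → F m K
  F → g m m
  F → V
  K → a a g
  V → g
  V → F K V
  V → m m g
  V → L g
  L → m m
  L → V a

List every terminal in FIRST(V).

{ g, m }

V → g contributes {g}.
From V → F K V: add FIRST(F) = { g, m }.
V → m m g contributes {m}.
From V → L g: add FIRST(L) = { g, m }.
Union: FIRST(V) = { g, m }.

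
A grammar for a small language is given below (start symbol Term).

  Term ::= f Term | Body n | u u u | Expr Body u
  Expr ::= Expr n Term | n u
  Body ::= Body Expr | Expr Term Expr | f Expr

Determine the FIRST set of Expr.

From Expr ::= Expr n Term: add FIRST(Expr) = { n }.
Expr ::= n u contributes {n}.
Union: FIRST(Expr) = { n }.

{ n }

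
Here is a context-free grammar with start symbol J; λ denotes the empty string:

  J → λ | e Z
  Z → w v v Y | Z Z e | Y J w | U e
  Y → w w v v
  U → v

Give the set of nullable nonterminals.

{ J }

Directly nullable (have an λ-production): J.
No other nonterminal has a production whose RHS symbols are all nullable.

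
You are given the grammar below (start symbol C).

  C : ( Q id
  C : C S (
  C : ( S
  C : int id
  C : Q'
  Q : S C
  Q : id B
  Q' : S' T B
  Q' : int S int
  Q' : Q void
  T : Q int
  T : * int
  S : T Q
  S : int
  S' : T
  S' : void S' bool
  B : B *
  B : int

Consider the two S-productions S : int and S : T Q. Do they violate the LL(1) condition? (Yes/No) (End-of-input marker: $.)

FIRST(int) = { int } and FIRST(T Q) = { *, id, int }.
Both contain int, so the two alternatives are not disjoint — LL(1) conflict.

Yes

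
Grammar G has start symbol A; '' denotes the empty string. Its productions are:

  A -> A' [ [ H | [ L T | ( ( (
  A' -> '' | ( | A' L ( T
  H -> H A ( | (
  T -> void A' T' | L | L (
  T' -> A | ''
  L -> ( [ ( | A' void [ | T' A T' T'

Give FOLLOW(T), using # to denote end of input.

{ #, (, [, void }

In A -> [ L T: T is at the end, add FOLLOW(A) = { #, (, [, void }.
In A' -> A' L ( T: T is at the end, add FOLLOW(A') = { #, (, [, void }.
Union: FOLLOW(T) = { #, (, [, void }.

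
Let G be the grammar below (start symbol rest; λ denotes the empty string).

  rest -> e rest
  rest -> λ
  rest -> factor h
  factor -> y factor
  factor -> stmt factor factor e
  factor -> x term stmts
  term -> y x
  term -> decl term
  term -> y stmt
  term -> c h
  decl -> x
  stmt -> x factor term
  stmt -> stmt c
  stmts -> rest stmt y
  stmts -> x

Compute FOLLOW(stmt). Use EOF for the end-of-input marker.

In factor -> stmt factor factor e: add FIRST(factor factor e) = { x, y }.
In term -> y stmt: stmt is at the end, add FOLLOW(term) = { c, e, x, y }.
In stmt -> stmt c: add FIRST(c) = { c }.
In stmts -> rest stmt y: add FIRST(y) = { y }.
Union: FOLLOW(stmt) = { c, e, x, y }.

{ c, e, x, y }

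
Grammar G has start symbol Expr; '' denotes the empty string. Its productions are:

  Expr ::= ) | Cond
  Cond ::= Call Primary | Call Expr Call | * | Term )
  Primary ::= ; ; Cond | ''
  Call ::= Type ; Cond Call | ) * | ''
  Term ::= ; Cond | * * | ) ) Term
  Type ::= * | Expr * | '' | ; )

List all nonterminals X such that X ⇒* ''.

{ Call, Cond, Expr, Primary, Type }

Directly nullable (have an ''-production): Primary, Call, Type.
Expr ::= Cond with every symbol nullable, so Expr is nullable.
Cond ::= Call Primary with every symbol nullable, so Cond is nullable.
No other nonterminal has a production whose RHS symbols are all nullable.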